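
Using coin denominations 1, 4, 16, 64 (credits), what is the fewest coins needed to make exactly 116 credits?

5

116 − 1×64→52 − 3×16→4 − 1×4→0
Total coins = 1 + 3 + 1 = 5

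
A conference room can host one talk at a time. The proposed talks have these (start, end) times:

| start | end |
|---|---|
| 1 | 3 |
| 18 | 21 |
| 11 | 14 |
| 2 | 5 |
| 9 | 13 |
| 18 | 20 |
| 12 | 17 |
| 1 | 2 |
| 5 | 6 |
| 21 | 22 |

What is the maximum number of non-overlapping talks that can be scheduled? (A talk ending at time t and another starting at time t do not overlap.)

6

Order by finish time; keep every interval that doesn't clash with the previous kept one.
Sorted by end: (1,2)  (1,3)  (2,5)  (5,6)  (9,13)  (11,14)  (12,17)  (18,20)  (18,21)  (21,22)
take (1,2); take (2,5); take (5,6); take (9,13); take (18,20); take (21,22).
Selected 6 talks.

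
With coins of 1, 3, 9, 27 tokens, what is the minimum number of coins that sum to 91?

91 = 3×27 + 1×9 + 1×1
Total coins = 3 + 1 + 1 = 5

5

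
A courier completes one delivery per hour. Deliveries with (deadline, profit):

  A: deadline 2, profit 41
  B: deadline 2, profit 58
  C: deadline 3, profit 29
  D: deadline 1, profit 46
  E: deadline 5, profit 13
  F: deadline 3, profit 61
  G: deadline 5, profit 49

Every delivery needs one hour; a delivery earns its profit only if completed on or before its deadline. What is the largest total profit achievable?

227

Profit order: F=61 B=58 G=49 D=46 A=41 C=29 E=13
Assign: F→slot 3, B→slot 2, G→slot 5, D→slot 1, A skipped, C skipped, E→slot 4.
Slots: [1:D] [2:B] [3:F] [4:E] [5:G]
Profit = 46 + 58 + 61 + 13 + 49 = 227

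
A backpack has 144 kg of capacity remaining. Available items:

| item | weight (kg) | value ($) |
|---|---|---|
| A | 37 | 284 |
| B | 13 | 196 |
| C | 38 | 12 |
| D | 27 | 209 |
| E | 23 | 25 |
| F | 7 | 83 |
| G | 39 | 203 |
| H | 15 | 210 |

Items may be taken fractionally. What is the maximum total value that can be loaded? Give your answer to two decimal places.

1191.52

Ratios (sorted): B 15.08, H 14.00, F 11.86, D 7.74, A 7.68, G 5.21, E 1.09, C 0.32
take B (13 @ 196); take H (15 @ 210); take F (7 @ 83); take D (27 @ 209); take A (37 @ 284); take G (39 @ 203); take 6/23 of E → 6.52. Capacity used 144/144.
Total value = 1191.52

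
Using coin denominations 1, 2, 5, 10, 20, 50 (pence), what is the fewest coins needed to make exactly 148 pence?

Greedy: take as many of the largest coin as possible, then repeat with the remainder.
148 = 2×50 + 2×20 + 1×5 + 1×2 + 1×1
Total coins = 2 + 2 + 1 + 1 + 1 = 7

7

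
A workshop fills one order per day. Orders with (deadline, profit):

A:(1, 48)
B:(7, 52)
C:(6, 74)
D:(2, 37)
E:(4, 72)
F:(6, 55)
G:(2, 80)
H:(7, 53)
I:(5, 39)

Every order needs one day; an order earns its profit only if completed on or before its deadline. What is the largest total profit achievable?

434

Profit order: G=80 C=74 E=72 F=55 H=53 B=52 A=48 I=39 D=37
Assign: G→slot 2, C→slot 6, E→slot 4, F→slot 5, H→slot 7, B→slot 3, A→slot 1, I skipped, D skipped.
Slots: [1:A] [2:G] [3:B] [4:E] [5:F] [6:C] [7:H]
Profit = 48 + 80 + 52 + 72 + 55 + 74 + 53 = 434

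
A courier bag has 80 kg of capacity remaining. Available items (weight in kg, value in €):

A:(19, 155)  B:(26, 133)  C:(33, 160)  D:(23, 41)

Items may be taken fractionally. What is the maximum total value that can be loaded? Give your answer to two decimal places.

Order: A (155/19=8.16) > B (133/26=5.12) > C (160/33=4.85) > D (41/23=1.78)
Fill: take A (19 @ 155) → take B (26 @ 133) → take C (33 @ 160) → take 2/23 of D → 3.57; 80/80 used.
Total value = 451.57

451.57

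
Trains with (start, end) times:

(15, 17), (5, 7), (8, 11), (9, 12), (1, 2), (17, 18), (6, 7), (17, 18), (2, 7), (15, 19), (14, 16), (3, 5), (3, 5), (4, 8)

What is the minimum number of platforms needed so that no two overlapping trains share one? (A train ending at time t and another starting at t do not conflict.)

4

starts: [1, 2, 3, 3, 4, 5, 6, 8, 9, 14, 15, 15, 17, 17]
ends:   [2, 5, 5, 7, 7, 7, 8, 11, 12, 16, 17, 18, 18, 19]
s1→1 e2→0 s2→1 s3→2 s3→3 s4→4  — peak 4.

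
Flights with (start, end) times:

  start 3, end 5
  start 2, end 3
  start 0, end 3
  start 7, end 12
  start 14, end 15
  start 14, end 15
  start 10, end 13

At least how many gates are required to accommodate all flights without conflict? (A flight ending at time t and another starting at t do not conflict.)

2

Events (time:±→running): 0:+→1 2:+→2 … peak 2.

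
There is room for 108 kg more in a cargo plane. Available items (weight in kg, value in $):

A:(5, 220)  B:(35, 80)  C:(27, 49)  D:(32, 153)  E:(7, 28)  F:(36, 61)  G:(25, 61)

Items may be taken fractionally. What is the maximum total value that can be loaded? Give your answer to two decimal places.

549.26

Sort by value per unit weight and fill in that order.
Order: A (220/5=44.00) > D (153/32=4.78) > E (28/7=4.00) > G (61/25=2.44) > B (80/35=2.29) > C (49/27=1.81) > F (61/36=1.69)
Fill: take A (5 @ 220) → take D (32 @ 153) → take E (7 @ 28) → take G (25 @ 61) → take B (35 @ 80) → take 4/27 of C → 7.26; 108/108 used.
Total value = 549.26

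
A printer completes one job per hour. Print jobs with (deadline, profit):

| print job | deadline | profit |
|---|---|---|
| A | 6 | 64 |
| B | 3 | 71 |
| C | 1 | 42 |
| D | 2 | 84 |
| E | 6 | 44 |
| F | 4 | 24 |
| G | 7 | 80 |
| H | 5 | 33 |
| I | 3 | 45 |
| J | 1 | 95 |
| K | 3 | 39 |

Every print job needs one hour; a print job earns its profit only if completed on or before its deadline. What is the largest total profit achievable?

471

Sort by profit descending; place each in the latest free slot ≤ its deadline.
By profit: J(d1,95), D(d2,84), G(d7,80), B(d3,71), A(d6,64), I(d3,45), E(d6,44), C(d1,42), K(d3,39), H(d5,33), F(d4,24)
J→slot 1; D→slot 2; G→slot 7; B→slot 3; A→slot 6; I skipped; E→slot 5; C skipped; K skipped; H→slot 4; F skipped.
Profit = 95 + 84 + 71 + 33 + 44 + 64 + 80 = 471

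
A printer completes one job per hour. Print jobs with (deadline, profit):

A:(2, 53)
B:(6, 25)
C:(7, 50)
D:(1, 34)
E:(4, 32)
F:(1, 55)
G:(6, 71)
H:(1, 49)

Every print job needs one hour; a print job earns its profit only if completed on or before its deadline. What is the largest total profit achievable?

286

Take jobs in profit order; each goes to the latest open slot no later than its deadline.
By profit: G(d6,71), F(d1,55), A(d2,53), C(d7,50), H(d1,49), D(d1,34), E(d4,32), B(d6,25)
G→slot 6; F→slot 1; A→slot 2; C→slot 7; H skipped; D skipped; E→slot 4; B→slot 5.
Profit = 55 + 53 + 32 + 25 + 71 + 50 = 286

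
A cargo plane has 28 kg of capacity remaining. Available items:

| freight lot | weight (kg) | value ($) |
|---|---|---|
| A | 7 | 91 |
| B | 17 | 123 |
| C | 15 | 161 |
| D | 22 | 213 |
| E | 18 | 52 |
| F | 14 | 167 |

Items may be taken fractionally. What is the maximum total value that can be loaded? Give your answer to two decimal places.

Order: A (91/7=13.00) > F (167/14=11.93) > C (161/15=10.73) > D (213/22=9.68) > B (123/17=7.24) > E (52/18=2.89)
Fill: take A (7 @ 91) → take F (14 @ 167) → take 7/15 of C → 75.13; 28/28 used.
Total value = 333.13

333.13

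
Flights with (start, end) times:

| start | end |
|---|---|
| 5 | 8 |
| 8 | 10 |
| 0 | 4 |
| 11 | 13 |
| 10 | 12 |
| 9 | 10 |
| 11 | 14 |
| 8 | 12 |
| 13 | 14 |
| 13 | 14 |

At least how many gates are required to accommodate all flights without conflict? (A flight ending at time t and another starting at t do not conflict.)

Events (time:±→running): 0:+→1 4:-→0 5:+→1 8:-→0 8:+→1 8:+→2 9:+→3 10:-→2 10:-→1 10:+→2 11:+→3 11:+→4 … peak 4.

4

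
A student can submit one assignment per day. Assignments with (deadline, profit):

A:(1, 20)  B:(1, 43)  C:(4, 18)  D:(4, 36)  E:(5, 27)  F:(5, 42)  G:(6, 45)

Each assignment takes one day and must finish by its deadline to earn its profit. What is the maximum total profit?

Sort by profit descending; place each in the latest free slot ≤ its deadline.
By profit: G(d6,45), B(d1,43), F(d5,42), D(d4,36), E(d5,27), A(d1,20), C(d4,18)
G→slot 6; B→slot 1; F→slot 5; D→slot 4; E→slot 3; A skipped; C→slot 2.
Profit = 43 + 18 + 27 + 36 + 42 + 45 = 211

211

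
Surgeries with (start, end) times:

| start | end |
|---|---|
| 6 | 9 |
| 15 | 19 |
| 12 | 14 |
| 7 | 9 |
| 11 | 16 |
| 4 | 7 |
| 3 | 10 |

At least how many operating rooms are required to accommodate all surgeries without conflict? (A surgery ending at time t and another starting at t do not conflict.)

3

starts: [3, 4, 6, 7, 11, 12, 15]
ends:   [7, 9, 9, 10, 14, 16, 19]
s3→1 s4→2 s6→3  — peak 3.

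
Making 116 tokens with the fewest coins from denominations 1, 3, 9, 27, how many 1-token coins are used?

2

116 − 4×27→8 − 2×3→2 − 2×1→0
Count of 1: 2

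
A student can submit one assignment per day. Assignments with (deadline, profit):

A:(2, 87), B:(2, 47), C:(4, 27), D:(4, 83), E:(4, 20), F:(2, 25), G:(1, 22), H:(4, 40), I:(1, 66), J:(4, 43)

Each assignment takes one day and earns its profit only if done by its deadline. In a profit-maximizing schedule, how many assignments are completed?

4

By profit: A(d2,87), D(d4,83), I(d1,66), B(d2,47), J(d4,43), H(d4,40), C(d4,27), F(d2,25), G(d1,22), E(d4,20)
A→slot 2; D→slot 4; I→slot 1; B skipped; J→slot 3; H skipped; C skipped; F skipped; G skipped; E skipped.
4 of 10 scheduled.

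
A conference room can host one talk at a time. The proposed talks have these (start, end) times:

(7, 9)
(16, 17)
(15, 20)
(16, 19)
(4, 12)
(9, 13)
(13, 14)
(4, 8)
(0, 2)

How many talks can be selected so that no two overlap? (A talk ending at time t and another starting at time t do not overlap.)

5

By end time: (0,2), (4,8), (7,9), (4,12), (9,13), (13,14), (16,17), (16,19), (15,20).
Pick (0,2); next start ≥ 2 → (4,8); next start ≥ 8 → (9,13); next start ≥ 13 → (13,14); next start ≥ 14 → (16,17).
Selected 5 talks.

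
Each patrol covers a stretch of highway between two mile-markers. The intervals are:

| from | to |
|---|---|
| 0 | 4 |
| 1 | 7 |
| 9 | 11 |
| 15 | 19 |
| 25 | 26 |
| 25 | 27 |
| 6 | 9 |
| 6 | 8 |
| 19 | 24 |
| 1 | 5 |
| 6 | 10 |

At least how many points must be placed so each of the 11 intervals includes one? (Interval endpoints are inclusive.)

5

Sorted: [0,4] [1,5] [1,7] [6,8] [6,9] [6,10] [9,11] [15,19] [19,24] [25,26] [25,27]
{[0,4],[1,5],[1,7]} hit by 4; {[6,8],[6,9],[6,10]} hit by 8; {[9,11]} hit by 11; {[15,19],[19,24]} hit by 19; {[25,26],[25,27]} hit by 26.
Points: 4, 8, 11, 19, 26 (5 total).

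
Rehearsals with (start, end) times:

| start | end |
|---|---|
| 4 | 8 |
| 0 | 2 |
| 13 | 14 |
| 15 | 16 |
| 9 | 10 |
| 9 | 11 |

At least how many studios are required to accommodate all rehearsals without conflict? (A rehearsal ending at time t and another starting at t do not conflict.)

2

Events (time:±→running): 0:+→1 2:-→0 4:+→1 8:-→0 9:+→1 9:+→2 … peak 2.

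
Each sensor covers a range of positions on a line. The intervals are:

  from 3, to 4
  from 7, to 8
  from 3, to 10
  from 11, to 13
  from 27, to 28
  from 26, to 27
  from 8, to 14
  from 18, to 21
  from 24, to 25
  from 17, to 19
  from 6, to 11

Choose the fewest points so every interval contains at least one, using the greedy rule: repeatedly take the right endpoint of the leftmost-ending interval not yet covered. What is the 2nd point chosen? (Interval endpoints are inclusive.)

8

Process intervals by earliest right end; each time one isn't hit yet, stab at its right endpoint.
Sorted: [3,4] [7,8] [3,10] [6,11] [11,13] [8,14] [17,19] [18,21] [24,25] [26,27] [27,28]
{[3,4]} hit by 4; {[7,8],[3,10],[6,11]} hit by 8; {[11,13],[8,14]} hit by 13; {[17,19],[18,21]} hit by 19; {[24,25]} hit by 25; {[26,27],[27,28]} hit by 27.
Points: 4, 8, 13, 19, 25, 27 (6 total).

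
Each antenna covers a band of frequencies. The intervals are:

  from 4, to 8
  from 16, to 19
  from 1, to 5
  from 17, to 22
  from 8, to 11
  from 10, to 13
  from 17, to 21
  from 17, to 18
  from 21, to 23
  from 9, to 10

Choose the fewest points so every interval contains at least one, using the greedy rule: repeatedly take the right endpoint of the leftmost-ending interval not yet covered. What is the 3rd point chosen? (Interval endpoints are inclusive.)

By right end: [1,5]  [4,8]  [9,10]  [8,11]  [10,13]  [17,18]  [16,19]  [17,21]  [17,22]  [21,23]
[1,5] uncovered → point at 5; [9,10] uncovered → point at 10; [17,18] uncovered → point at 18; [21,23] uncovered → point at 23.
Points: 5, 10, 18, 23 (4 total).

18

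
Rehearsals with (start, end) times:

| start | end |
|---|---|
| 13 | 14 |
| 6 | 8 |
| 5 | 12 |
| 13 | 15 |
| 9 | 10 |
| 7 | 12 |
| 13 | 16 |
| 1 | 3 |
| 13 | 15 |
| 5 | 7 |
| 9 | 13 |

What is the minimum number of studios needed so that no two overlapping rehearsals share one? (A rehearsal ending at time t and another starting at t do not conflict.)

4

Count concurrent intervals with a sweep; the peak is the room count.
starts: [1, 5, 5, 6, 7, 9, 9, 13, 13, 13, 13]
ends:   [3, 7, 8, 10, 12, 12, 13, 14, 15, 15, 16]
s1→1 e3→0 s5→1 s5→2 s6→3 e7→2 s7→3 e8→2 s9→3 s9→4  — peak 4.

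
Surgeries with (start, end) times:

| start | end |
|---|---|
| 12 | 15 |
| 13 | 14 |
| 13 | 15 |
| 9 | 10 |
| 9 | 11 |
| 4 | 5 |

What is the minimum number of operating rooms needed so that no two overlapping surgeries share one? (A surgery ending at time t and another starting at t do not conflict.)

The answer is the maximum number of intervals overlapping at any instant.
Events (time:±→running): 4:+→1 5:-→0 9:+→1 9:+→2 10:-→1 11:-→0 12:+→1 13:+→2 13:+→3 … peak 3.

3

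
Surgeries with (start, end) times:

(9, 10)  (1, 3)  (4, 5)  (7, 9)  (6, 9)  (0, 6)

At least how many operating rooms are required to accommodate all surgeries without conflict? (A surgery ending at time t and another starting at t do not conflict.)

2

The answer is the maximum number of intervals overlapping at any instant.
Events (time:±→running): 0:+→1 1:+→2 … peak 2.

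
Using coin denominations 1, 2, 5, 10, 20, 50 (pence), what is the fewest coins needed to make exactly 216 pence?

Greedy: take as many of the largest coin as possible, then repeat with the remainder.
216 − 4×50→16 − 1×10→6 − 1×5→1 − 1×1→0
Total coins = 4 + 1 + 1 + 1 = 7

7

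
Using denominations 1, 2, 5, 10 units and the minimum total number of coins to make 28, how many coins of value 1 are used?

28 − 2×10→8 − 1×5→3 − 1×2→1 − 1×1→0
Count of 1: 1

1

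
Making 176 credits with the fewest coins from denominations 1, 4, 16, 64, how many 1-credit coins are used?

0

176 − 2×64→48 − 3×16→0
Count of 1: 0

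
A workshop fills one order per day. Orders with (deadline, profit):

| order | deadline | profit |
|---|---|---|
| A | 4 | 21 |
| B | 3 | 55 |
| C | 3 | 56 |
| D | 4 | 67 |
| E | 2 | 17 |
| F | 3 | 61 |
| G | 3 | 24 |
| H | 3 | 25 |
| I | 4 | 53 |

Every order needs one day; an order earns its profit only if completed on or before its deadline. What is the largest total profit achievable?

239

Take jobs in profit order; each goes to the latest open slot no later than its deadline.
Profit order: D=67 F=61 C=56 B=55 I=53 H=25 G=24 A=21 E=17
Assign: D→slot 4, F→slot 3, C→slot 2, B→slot 1, I skipped, H skipped, G skipped, A skipped, E skipped.
Slots: [1:B] [2:C] [3:F] [4:D]
Profit = 55 + 56 + 61 + 67 = 239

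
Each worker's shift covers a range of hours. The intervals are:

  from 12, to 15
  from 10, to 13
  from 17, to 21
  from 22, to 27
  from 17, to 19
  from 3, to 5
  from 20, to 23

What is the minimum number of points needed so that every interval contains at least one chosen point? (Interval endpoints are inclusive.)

Process intervals by earliest right end; each time one isn't hit yet, stab at its right endpoint.
Sorted: [3,5] [10,13] [12,15] [17,19] [17,21] [20,23] [22,27]
{[3,5]} hit by 5; {[10,13],[12,15]} hit by 13; {[17,19],[17,21]} hit by 19; {[20,23],[22,27]} hit by 23.
Points: 5, 13, 19, 23 (4 total).

4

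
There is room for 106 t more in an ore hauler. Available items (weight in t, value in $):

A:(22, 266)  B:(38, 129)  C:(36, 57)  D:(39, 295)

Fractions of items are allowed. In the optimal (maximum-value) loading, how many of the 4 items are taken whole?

3

Ratios (sorted): A 12.09, D 7.56, B 3.39, C 1.58
take A (22 @ 266); take D (39 @ 295); take B (38 @ 129); take 7/36 of C → 11.08. Capacity used 106/106.
3 item(s) taken whole; one partial (take 7/36 of C).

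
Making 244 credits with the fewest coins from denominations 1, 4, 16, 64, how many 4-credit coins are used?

244 = 3×64 + 3×16 + 1×4
Count of 4: 1

1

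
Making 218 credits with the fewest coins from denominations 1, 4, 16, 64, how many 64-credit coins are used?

Greedy: take as many of the largest coin as possible, then repeat with the remainder.
218 = 3×64 + 1×16 + 2×4 + 2×1
Count of 64: 3

3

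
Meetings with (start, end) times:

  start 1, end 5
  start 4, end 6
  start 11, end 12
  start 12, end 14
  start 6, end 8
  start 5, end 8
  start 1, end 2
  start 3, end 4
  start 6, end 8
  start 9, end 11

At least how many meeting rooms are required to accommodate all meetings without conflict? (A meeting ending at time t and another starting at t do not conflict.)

3

The answer is the maximum number of intervals overlapping at any instant.
starts: [1, 1, 3, 4, 5, 6, 6, 9, 11, 12]
ends:   [2, 4, 5, 6, 8, 8, 8, 11, 12, 14]
s1→1 s1→2 e2→1 s3→2 e4→1 s4→2 e5→1 s5→2 e6→1 s6→2 s6→3  — peak 3.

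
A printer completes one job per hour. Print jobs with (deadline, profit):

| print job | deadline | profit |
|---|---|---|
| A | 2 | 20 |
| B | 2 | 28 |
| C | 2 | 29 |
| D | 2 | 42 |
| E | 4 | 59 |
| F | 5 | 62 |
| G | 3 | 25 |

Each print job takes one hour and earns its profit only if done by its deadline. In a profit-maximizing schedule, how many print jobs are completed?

Sort by profit descending; place each in the latest free slot ≤ its deadline.
By profit: F(d5,62), E(d4,59), D(d2,42), C(d2,29), B(d2,28), G(d3,25), A(d2,20)
F→slot 5; E→slot 4; D→slot 2; C→slot 1; B skipped; G→slot 3; A skipped.
5 of 7 scheduled.

5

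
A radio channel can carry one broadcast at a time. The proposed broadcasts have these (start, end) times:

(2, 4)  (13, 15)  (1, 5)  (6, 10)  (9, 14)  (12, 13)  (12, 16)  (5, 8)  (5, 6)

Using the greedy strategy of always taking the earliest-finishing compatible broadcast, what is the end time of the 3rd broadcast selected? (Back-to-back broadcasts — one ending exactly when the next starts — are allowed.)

10

Sort by end time and greedily take each interval whose start is ≥ the last chosen end.
Sorted by end: (2,4)  (1,5)  (5,6)  (5,8)  (6,10)  (12,13)  (9,14)  (13,15)  (12,16)
take (2,4); take (5,6); skip (5,8); take (6,10); take (12,13); take (13,15).
Selected: (2,4) (5,6) (6,10) (12,13) (13,15)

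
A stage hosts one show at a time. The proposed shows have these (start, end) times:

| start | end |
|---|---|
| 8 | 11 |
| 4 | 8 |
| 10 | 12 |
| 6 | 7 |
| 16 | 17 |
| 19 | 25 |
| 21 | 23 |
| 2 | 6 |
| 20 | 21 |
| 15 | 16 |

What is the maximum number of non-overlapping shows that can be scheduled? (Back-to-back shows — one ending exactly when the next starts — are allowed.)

7

Order by finish time; keep every interval that doesn't clash with the previous kept one.
Sorted by end: (2,6)  (6,7)  (4,8)  (8,11)  (10,12)  (15,16)  (16,17)  (20,21)  (21,23)  (19,25)
take (2,6); take (6,7); take (8,11); take (15,16); take (16,17); take (20,21); take (21,23); skip (19,25).
Selected 7 shows.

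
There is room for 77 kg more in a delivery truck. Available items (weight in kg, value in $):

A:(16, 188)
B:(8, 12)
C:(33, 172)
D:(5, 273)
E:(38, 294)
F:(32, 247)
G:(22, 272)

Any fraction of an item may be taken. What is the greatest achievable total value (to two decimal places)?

Greedy by value/weight ratio, highest first.
Order: D (273/5=54.60) > G (272/22=12.36) > A (188/16=11.75) > E (294/38=7.74) > F (247/32=7.72) > C (172/33=5.21) > B (12/8=1.50)
Fill: take D (5 @ 273) → take G (22 @ 272) → take A (16 @ 188) → take 34/38 of E → 263.05; 77/77 used.
Total value = 996.05

996.05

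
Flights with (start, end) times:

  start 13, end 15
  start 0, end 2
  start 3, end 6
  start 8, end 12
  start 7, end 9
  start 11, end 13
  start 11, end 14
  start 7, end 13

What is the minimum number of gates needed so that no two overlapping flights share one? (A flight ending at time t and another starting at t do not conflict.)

Count concurrent intervals with a sweep; the peak is the room count.
starts: [0, 3, 7, 7, 8, 11, 11, 13]
ends:   [2, 6, 9, 12, 13, 13, 14, 15]
s0→1 e2→0 s3→1 e6→0 s7→1 s7→2 s8→3 e9→2 s11→3 s11→4  — peak 4.

4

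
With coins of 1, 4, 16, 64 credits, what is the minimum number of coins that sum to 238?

10

Greedy: take as many of the largest coin as possible, then repeat with the remainder.
238 − 3×64→46 − 2×16→14 − 3×4→2 − 2×1→0
Total coins = 3 + 2 + 3 + 2 = 10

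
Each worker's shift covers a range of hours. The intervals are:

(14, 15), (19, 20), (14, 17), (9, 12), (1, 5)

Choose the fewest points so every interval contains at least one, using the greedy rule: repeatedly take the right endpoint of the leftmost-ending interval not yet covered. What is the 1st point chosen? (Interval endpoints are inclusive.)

5

Process intervals by earliest right end; each time one isn't hit yet, stab at its right endpoint.
Sorted: [1,5] [9,12] [14,15] [14,17] [19,20]
{[1,5]} hit by 5; {[9,12]} hit by 12; {[14,15],[14,17]} hit by 15; {[19,20]} hit by 20.
Points: 5, 12, 15, 20 (4 total).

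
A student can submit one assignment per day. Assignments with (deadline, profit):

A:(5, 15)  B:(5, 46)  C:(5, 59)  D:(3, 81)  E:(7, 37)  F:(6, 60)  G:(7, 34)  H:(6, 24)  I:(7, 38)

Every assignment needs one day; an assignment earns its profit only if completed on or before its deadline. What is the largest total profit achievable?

Profit order: D=81 F=60 C=59 B=46 I=38 E=37 G=34 H=24 A=15
Assign: D→slot 3, F→slot 6, C→slot 5, B→slot 4, I→slot 7, E→slot 2, G→slot 1, H skipped, A skipped.
Slots: [1:G] [2:E] [3:D] [4:B] [5:C] [6:F] [7:I]
Profit = 34 + 37 + 81 + 46 + 59 + 60 + 38 = 355

355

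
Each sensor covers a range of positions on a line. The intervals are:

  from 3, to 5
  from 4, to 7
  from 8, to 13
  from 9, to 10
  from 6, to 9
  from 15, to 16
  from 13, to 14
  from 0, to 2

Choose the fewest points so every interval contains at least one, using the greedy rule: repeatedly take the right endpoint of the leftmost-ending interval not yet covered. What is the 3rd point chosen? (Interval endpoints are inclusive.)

Process intervals by earliest right end; each time one isn't hit yet, stab at its right endpoint.
Sorted: [0,2] [3,5] [4,7] [6,9] [9,10] [8,13] [13,14] [15,16]
{[0,2]} hit by 2; {[3,5],[4,7]} hit by 5; {[6,9],[9,10],[8,13]} hit by 9; {[13,14]} hit by 14; {[15,16]} hit by 16.
Points: 2, 5, 9, 14, 16 (5 total).

9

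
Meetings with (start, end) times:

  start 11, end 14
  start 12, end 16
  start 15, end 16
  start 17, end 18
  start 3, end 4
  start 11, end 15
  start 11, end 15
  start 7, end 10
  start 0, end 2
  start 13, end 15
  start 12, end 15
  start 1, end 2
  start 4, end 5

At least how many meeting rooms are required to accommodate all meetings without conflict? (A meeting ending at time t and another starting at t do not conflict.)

6

Count concurrent intervals with a sweep; the peak is the room count.
starts: [0, 1, 3, 4, 7, 11, 11, 11, 12, 12, 13, 15, 17]
ends:   [2, 2, 4, 5, 10, 14, 15, 15, 15, 15, 16, 16, 18]
s0→1 s1→2 e2→1 e2→0 s3→1 e4→0 s4→1 e5→0 s7→1 e10→0 s11→1 s11→2 s11→3 s12→4 s12→5 s13→6  — peak 6.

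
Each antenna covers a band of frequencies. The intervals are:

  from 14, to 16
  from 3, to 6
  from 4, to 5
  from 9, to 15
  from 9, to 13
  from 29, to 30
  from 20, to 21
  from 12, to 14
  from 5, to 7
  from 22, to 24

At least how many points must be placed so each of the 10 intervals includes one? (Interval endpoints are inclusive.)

6

Sort by right endpoint; whenever an interval is uncovered, place a point at its right end.
Sorted: [4,5] [3,6] [5,7] [9,13] [12,14] [9,15] [14,16] [20,21] [22,24] [29,30]
{[4,5],[3,6],[5,7]} hit by 5; {[9,13],[12,14],[9,15]} hit by 13; {[14,16]} hit by 16; {[20,21]} hit by 21; {[22,24]} hit by 24; {[29,30]} hit by 30.
Points: 5, 13, 16, 21, 24, 30 (6 total).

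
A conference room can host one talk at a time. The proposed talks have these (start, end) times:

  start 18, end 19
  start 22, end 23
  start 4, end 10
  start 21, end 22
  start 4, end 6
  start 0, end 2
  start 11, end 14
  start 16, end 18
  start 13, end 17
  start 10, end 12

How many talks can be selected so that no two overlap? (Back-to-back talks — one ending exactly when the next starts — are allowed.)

By end time: (0,2), (4,6), (4,10), (10,12), (11,14), (13,17), (16,18), (18,19), (21,22), (22,23).
Pick (0,2); next start ≥ 2 → (4,6); next start ≥ 6 → (10,12); next start ≥ 12 → (13,17); next start ≥ 17 → (18,19); next start ≥ 19 → (21,22); next start ≥ 22 → (22,23).
Selected 7 talks.

7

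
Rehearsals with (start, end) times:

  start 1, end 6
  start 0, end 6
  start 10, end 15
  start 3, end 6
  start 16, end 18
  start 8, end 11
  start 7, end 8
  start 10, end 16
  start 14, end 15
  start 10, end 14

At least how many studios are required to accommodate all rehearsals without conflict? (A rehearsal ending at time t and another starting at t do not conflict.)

Count concurrent intervals with a sweep; the peak is the room count.
Events (time:±→running): 0:+→1 1:+→2 3:+→3 6:-→2 6:-→1 6:-→0 7:+→1 8:-→0 8:+→1 10:+→2 10:+→3 10:+→4 … peak 4.

4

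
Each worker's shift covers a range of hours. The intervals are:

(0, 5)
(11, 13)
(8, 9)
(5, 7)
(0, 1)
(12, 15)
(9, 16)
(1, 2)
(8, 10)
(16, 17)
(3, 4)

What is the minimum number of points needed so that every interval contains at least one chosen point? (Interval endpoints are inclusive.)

Process intervals by earliest right end; each time one isn't hit yet, stab at its right endpoint.
By right end: [0,1]  [1,2]  [3,4]  [0,5]  [5,7]  [8,9]  [8,10]  [11,13]  [12,15]  [9,16]  [16,17]
[0,1] uncovered → point at 1; [3,4] uncovered → point at 4; [5,7] uncovered → point at 7; [8,9] uncovered → point at 9; [11,13] uncovered → point at 13; [16,17] uncovered → point at 17.
Points: 1, 4, 7, 9, 13, 17 (6 total).

6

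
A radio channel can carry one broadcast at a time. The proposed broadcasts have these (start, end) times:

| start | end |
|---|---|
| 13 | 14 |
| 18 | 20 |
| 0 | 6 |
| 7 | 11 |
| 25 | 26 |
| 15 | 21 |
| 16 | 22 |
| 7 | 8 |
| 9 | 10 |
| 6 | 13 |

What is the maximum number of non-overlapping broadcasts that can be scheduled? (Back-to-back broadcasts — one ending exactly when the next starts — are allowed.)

6

Order by finish time; keep every interval that doesn't clash with the previous kept one.
By end time: (0,6), (7,8), (9,10), (7,11), (6,13), (13,14), (18,20), (15,21), (16,22), (25,26).
Pick (0,6); next start ≥ 6 → (7,8); next start ≥ 8 → (9,10); next start ≥ 10 → (13,14); next start ≥ 14 → (18,20); next start ≥ 20 → (25,26).
Selected 6 broadcasts.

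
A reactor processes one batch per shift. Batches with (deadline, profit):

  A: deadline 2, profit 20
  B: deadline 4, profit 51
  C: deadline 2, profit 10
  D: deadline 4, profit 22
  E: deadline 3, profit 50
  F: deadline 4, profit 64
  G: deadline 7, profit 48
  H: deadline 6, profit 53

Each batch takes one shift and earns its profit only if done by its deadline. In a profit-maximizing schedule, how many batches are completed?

Sort by profit descending; place each in the latest free slot ≤ its deadline.
Profit order: F=64 H=53 B=51 E=50 G=48 D=22 A=20 C=10
Assign: F→slot 4, H→slot 6, B→slot 3, E→slot 2, G→slot 7, D→slot 1, A skipped, C skipped.
Slots: [1:D] [2:E] [3:B] [4:F] [6:H] [7:G]
6 of 8 scheduled.

6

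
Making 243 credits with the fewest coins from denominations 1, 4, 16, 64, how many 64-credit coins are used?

Greedy: take as many of the largest coin as possible, then repeat with the remainder.
243 − 3×64→51 − 3×16→3 − 3×1→0
Count of 64: 3

3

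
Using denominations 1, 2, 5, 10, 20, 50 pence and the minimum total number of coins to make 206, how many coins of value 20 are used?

0

206 = 4×50 + 1×5 + 1×1
Count of 20: 0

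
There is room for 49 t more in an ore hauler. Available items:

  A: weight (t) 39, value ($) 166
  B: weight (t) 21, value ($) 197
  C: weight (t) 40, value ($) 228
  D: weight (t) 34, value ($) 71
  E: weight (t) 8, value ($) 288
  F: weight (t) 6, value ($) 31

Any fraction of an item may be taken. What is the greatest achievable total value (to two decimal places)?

599.00

Sort by value per unit weight and fill in that order.
Ratios (sorted): E 36.00, B 9.38, C 5.70, F 5.17, A 4.26, D 2.09
take E (8 @ 288); take B (21 @ 197); take 20/40 of C → 114.00. Capacity used 49/49.
Total value = 599.00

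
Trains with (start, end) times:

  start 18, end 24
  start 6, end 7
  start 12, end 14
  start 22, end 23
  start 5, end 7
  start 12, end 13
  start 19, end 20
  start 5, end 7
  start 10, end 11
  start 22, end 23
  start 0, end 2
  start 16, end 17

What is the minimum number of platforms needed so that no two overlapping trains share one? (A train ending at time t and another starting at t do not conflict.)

3

Count concurrent intervals with a sweep; the peak is the room count.
starts: [0, 5, 5, 6, 10, 12, 12, 16, 18, 19, 22, 22]
ends:   [2, 7, 7, 7, 11, 13, 14, 17, 20, 23, 23, 24]
s0→1 e2→0 s5→1 s5→2 s6→3  — peak 3.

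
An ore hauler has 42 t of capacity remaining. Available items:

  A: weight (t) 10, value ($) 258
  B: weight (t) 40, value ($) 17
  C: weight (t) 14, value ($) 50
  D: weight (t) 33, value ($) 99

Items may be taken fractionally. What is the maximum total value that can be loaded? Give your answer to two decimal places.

362.00

Greedy by value/weight ratio, highest first.
Ratios (sorted): A 25.80, C 3.57, D 3.00, B 0.42
take A (10 @ 258); take C (14 @ 50); take 18/33 of D → 54.00. Capacity used 42/42.
Total value = 362.00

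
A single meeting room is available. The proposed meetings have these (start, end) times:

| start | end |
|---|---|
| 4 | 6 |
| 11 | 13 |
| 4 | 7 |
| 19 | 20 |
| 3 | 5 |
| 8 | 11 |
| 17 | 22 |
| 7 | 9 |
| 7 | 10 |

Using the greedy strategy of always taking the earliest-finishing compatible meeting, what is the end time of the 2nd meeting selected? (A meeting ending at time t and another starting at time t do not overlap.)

9

Greedy by earliest finish: after sorting by end time, pick each interval compatible with the last pick.
By end time: (3,5), (4,6), (4,7), (7,9), (7,10), (8,11), (11,13), (19,20), (17,22).
Pick (3,5); next start ≥ 5 → (7,9); next start ≥ 9 → (11,13); next start ≥ 13 → (19,20).
Selected: (3,5) (7,9) (11,13) (19,20)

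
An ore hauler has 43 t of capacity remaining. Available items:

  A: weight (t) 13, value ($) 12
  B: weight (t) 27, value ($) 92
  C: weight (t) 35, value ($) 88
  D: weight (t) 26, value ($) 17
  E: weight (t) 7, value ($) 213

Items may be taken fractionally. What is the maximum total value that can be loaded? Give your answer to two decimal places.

327.63

Order: E (213/7=30.43) > B (92/27=3.41) > C (88/35=2.51) > A (12/13=0.92) > D (17/26=0.65)
Fill: take E (7 @ 213) → take B (27 @ 92) → take 9/35 of C → 22.63; 43/43 used.
Total value = 327.63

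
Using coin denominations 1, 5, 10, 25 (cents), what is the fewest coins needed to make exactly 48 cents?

Greedy: take as many of the largest coin as possible, then repeat with the remainder.
48 − 1×25→23 − 2×10→3 − 3×1→0
Total coins = 1 + 2 + 3 = 6

6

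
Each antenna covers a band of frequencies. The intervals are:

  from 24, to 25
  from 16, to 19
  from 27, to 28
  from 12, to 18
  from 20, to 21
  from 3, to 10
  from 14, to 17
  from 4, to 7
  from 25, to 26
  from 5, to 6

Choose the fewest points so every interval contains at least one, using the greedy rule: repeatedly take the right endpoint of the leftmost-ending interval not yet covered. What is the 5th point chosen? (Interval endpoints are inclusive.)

28

Process intervals by earliest right end; each time one isn't hit yet, stab at its right endpoint.
By right end: [5,6]  [4,7]  [3,10]  [14,17]  [12,18]  [16,19]  [20,21]  [24,25]  [25,26]  [27,28]
[5,6] uncovered → point at 6; [14,17] uncovered → point at 17; [20,21] uncovered → point at 21; [24,25] uncovered → point at 25; [27,28] uncovered → point at 28.
Points: 6, 17, 21, 25, 28 (5 total).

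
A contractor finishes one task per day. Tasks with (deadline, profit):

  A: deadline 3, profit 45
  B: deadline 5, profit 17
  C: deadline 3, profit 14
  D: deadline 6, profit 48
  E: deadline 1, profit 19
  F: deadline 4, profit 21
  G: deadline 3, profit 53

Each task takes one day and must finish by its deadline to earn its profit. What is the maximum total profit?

By profit: G(d3,53), D(d6,48), A(d3,45), F(d4,21), E(d1,19), B(d5,17), C(d3,14)
G→slot 3; D→slot 6; A→slot 2; F→slot 4; E→slot 1; B→slot 5; C skipped.
Profit = 19 + 45 + 53 + 21 + 17 + 48 = 203

203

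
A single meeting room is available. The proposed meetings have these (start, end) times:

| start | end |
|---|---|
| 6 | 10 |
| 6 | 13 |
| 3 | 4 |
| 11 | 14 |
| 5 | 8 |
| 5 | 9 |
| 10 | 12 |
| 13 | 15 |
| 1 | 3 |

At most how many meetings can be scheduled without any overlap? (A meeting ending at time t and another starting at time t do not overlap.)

Order by finish time; keep every interval that doesn't clash with the previous kept one.
Sorted by end: (1,3)  (3,4)  (5,8)  (5,9)  (6,10)  (10,12)  (6,13)  (11,14)  (13,15)
take (1,3); take (3,4); take (5,8); take (10,12); skip (6,13); take (13,15).
Selected 5 meetings.

5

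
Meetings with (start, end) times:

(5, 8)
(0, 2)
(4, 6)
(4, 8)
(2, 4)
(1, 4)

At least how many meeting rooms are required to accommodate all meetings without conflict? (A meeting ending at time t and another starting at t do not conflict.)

Count concurrent intervals with a sweep; the peak is the room count.
starts: [0, 1, 2, 4, 4, 5]
ends:   [2, 4, 4, 6, 8, 8]
s0→1 s1→2 e2→1 s2→2 e4→1 e4→0 s4→1 s4→2 s5→3  — peak 3.

3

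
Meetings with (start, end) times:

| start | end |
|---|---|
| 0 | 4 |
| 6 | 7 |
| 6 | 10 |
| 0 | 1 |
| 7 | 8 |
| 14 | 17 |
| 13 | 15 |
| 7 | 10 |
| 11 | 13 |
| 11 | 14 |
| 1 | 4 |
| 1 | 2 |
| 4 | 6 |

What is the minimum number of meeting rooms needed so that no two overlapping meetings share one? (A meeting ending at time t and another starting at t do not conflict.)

3

Count concurrent intervals with a sweep; the peak is the room count.
Events (time:±→running): 0:+→1 0:+→2 1:-→1 1:+→2 1:+→3 … peak 3.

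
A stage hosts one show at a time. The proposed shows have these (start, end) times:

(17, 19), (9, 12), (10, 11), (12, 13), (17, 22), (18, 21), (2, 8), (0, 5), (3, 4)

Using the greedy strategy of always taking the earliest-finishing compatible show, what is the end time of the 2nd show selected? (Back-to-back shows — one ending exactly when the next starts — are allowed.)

Order by finish time; keep every interval that doesn't clash with the previous kept one.
By end time: (3,4), (0,5), (2,8), (10,11), (9,12), (12,13), (17,19), (18,21), (17,22).
Pick (3,4); next start ≥ 4 → (10,11); next start ≥ 11 → (12,13); next start ≥ 13 → (17,19).
Selected: (3,4) (10,11) (12,13) (17,19)

11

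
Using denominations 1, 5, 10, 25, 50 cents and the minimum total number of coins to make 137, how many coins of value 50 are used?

Use the largest denomination that fits, subtract, and repeat.
137 − 2×50→37 − 1×25→12 − 1×10→2 − 2×1→0
Count of 50: 2

2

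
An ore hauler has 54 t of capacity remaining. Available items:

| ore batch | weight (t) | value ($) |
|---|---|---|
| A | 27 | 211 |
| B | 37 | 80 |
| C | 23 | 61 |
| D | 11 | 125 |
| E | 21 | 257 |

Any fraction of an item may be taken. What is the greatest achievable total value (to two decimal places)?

Sort by value per unit weight and fill in that order.
Order: E (257/21=12.24) > D (125/11=11.36) > A (211/27=7.81) > C (61/23=2.65) > B (80/37=2.16)
Fill: take E (21 @ 257) → take D (11 @ 125) → take 22/27 of A → 171.93; 54/54 used.
Total value = 553.93

553.93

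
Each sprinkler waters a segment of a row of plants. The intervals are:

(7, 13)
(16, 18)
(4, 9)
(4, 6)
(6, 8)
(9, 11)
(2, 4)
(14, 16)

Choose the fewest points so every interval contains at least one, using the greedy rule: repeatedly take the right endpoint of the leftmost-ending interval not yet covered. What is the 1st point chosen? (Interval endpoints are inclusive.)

Sort by right endpoint; whenever an interval is uncovered, place a point at its right end.
By right end: [2,4]  [4,6]  [6,8]  [4,9]  [9,11]  [7,13]  [14,16]  [16,18]
[2,4] uncovered → point at 4; [6,8] uncovered → point at 8; [9,11] uncovered → point at 11; [14,16] uncovered → point at 16.
Points: 4, 8, 11, 16 (4 total).

4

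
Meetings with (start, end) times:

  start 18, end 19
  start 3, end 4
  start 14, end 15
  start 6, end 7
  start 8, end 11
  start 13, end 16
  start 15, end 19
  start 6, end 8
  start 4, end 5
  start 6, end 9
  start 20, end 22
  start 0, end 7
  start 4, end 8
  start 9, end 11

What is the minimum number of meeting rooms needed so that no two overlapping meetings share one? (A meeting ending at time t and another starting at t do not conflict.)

Events (time:±→running): 0:+→1 3:+→2 4:-→1 4:+→2 4:+→3 5:-→2 6:+→3 6:+→4 6:+→5 … peak 5.

5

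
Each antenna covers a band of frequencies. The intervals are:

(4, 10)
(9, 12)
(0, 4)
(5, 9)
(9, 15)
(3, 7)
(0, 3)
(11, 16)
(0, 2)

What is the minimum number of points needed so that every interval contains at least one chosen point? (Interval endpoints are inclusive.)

3

By right end: [0,2]  [0,3]  [0,4]  [3,7]  [5,9]  [4,10]  [9,12]  [9,15]  [11,16]
[0,2] uncovered → point at 2; [3,7] uncovered → point at 7; [9,12] uncovered → point at 12.
Points: 2, 7, 12 (3 total).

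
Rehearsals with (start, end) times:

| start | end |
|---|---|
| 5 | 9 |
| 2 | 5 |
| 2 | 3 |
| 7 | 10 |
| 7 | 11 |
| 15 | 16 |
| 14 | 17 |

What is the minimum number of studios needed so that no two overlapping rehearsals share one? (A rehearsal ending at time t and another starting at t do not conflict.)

Count concurrent intervals with a sweep; the peak is the room count.
Events (time:±→running): 2:+→1 2:+→2 3:-→1 5:-→0 5:+→1 7:+→2 7:+→3 … peak 3.

3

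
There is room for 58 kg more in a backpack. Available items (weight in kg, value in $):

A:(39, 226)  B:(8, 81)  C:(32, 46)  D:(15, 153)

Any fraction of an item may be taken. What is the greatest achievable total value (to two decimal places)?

Sort by value per unit weight and fill in that order.
Ratios (sorted): D 10.20, B 10.12, A 5.79, C 1.44
take D (15 @ 153); take B (8 @ 81); take 35/39 of A → 202.82. Capacity used 58/58.
Total value = 436.82

436.82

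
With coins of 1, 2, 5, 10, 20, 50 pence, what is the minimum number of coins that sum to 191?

6

Use the largest denomination that fits, subtract, and repeat.
191 − 3×50→41 − 2×20→1 − 1×1→0
Total coins = 3 + 2 + 1 = 6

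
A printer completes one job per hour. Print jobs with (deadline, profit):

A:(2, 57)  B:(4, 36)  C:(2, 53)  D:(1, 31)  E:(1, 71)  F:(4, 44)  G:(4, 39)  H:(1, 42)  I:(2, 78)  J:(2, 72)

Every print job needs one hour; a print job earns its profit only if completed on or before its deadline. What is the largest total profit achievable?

Take jobs in profit order; each goes to the latest open slot no later than its deadline.
By profit: I(d2,78), J(d2,72), E(d1,71), A(d2,57), C(d2,53), F(d4,44), H(d1,42), G(d4,39), B(d4,36), D(d1,31)
I→slot 2; J→slot 1; E skipped; A skipped; C skipped; F→slot 4; H skipped; G→slot 3; B skipped; D skipped.
Profit = 72 + 78 + 39 + 44 = 233

233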